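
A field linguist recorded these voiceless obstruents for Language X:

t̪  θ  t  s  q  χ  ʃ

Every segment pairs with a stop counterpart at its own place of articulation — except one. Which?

/ʃ/

Dental: /t̪/ ~ /θ/
Alveolar: /t/ ~ /s/
Uvular: /q/ ~ /χ/
Postalveolar: only /ʃ/ (fricative); no stop partner.
So /ʃ/ is the unpaired segment.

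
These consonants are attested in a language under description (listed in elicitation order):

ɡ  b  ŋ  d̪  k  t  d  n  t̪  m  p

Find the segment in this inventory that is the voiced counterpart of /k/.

/k/ is a voiceless velar stop.
The voiced counterpart is a voiced velar stop — in this inventory, /ɡ/.

/ɡ/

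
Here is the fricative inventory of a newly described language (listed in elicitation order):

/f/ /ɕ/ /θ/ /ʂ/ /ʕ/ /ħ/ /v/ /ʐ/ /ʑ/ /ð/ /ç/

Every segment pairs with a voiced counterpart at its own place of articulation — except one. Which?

Labiodental: /f/ ~ /v/
Dental: /θ/ ~ /ð/
Retroflex: /ʂ/ ~ /ʐ/
Alveolo-palatal: /ɕ/ ~ /ʑ/
Pharyngeal: /ħ/ ~ /ʕ/
Palatal: only /ç/ (voiceless); no voiced partner.
So /ç/ is the unpaired segment.

/ç/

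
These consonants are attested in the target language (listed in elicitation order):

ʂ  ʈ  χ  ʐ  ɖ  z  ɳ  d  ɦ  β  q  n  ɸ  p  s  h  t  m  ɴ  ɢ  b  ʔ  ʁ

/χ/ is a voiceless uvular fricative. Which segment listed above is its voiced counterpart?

/ʁ/

The voiced counterpart is a voiced uvular fricative — in this inventory, /ʁ/.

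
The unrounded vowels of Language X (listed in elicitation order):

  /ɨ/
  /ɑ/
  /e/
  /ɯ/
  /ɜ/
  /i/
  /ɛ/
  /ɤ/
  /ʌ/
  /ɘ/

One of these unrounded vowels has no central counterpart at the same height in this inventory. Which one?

/ɑ/

High: /i/ ~ /ɨ/ ~ /ɯ/
High-mid: /e/ ~ /ɘ/ ~ /ɤ/
Low-mid: /ɛ/ ~ /ɜ/ ~ /ʌ/
Low: only /ɑ/ (back); no central partner.
So /ɑ/ is the unpaired segment.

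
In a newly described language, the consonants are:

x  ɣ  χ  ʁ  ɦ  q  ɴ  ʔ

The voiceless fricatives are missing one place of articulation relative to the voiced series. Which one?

glottal

Voiceless: /x/ (velar), /χ/ (uvular).
Voiced: /ɣ/ (velar), /ʁ/ (uvular), /ɦ/ (glottal).
Every place of articulation has a voiceless member except glottal, where /h/ would be expected.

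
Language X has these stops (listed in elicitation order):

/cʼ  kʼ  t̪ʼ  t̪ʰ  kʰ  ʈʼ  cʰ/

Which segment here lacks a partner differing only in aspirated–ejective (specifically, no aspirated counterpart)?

Dental: /t̪ʰ/ ~ /t̪ʼ/
Palatal: /cʰ/ ~ /cʼ/
Velar: /kʰ/ ~ /kʼ/
Retroflex: only /ʈʼ/ (ejective); no aspirated partner.
So /ʈʼ/ is the unpaired segment.

/ʈʼ/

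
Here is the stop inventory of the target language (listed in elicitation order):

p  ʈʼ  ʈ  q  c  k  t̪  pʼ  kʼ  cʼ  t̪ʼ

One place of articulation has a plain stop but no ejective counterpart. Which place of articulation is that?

bilabial: plain /p/, ejective /pʼ/.
dental: plain /t̪/, ejective /t̪ʼ/.
retroflex: plain /ʈ/, ejective /ʈʼ/.
palatal: plain /c/, ejective /cʼ/.
velar: plain /k/, ejective /kʼ/.
uvular: plain /q/, ejective —.
Every place of articulation has an ejective member except uvular, where /qʼ/ would be expected.

uvular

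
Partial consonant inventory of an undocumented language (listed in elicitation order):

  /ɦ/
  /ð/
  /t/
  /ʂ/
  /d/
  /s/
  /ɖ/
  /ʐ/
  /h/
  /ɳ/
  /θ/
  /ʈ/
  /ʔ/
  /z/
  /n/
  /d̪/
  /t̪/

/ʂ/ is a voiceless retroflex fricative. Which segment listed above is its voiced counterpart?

The voiced counterpart is a voiced retroflex fricative — in this inventory, /ʐ/.

/ʐ/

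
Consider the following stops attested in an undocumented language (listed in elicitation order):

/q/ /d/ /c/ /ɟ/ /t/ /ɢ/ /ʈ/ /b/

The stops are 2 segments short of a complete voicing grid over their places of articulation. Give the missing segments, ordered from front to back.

Voiceless: /t/ (alveolar), /ʈ/ (retroflex), /c/ (palatal), /q/ (uvular).
Voiced: /b/ (bilabial), /d/ (alveolar), /ɟ/ (palatal), /ɢ/ (uvular).
Gaps, from front to back: bilabial lacks voiceless (/p/); retroflex lacks voiced (/ɖ/).

/p/, /ɖ/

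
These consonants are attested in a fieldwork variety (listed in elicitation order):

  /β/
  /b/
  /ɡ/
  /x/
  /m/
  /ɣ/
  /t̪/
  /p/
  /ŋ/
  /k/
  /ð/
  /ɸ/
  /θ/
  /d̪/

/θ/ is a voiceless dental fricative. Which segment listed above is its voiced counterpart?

/ð/

The voiced counterpart is a voiced dental fricative — in this inventory, /ð/.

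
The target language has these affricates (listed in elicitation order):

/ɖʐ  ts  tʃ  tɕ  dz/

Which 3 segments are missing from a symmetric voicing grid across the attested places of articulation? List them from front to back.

/dʒ/, /ʈʂ/, /dʑ/

alveolar: voiceless /ts/, voiced /dz/.
postalveolar: voiceless /tʃ/, voiced —.
retroflex: voiceless —, voiced /ɖʐ/.
alveolo-palatal: voiceless /tɕ/, voiced —.
Gaps, from front to back: postalveolar lacks voiced (/dʒ/); retroflex lacks voiceless (/ʈʂ/); alveolo-palatal lacks voiced (/dʑ/).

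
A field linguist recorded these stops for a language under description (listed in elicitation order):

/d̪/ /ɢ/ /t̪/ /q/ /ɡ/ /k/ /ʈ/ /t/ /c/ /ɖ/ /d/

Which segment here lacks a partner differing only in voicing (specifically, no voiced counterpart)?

/c/

Dental: /t̪/ ~ /d̪/
Alveolar: /t/ ~ /d/
Retroflex: /ʈ/ ~ /ɖ/
Velar: /k/ ~ /ɡ/
Uvular: /q/ ~ /ɢ/
Palatal: only /c/ (voiceless); no voiced partner.
So /c/ is the unpaired segment.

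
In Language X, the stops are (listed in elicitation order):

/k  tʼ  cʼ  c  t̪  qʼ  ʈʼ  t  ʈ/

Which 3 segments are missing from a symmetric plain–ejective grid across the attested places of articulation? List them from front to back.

Plain: /t̪/ (dental), /t/ (alveolar), /ʈ/ (retroflex), /c/ (palatal), /k/ (velar).
Ejective: /tʼ/ (alveolar), /ʈʼ/ (retroflex), /cʼ/ (palatal), /qʼ/ (uvular).
Gaps, from front to back: dental lacks ejective (/t̪ʼ/); velar lacks ejective (/kʼ/); uvular lacks plain (/q/).

/t̪ʼ/, /kʼ/, /q/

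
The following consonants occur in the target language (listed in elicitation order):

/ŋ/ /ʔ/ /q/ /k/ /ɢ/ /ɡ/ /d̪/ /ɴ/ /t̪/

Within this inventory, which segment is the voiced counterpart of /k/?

/ɡ/

/k/ is a voiceless velar stop.
The voiced counterpart is a voiced velar stop — in this inventory, /ɡ/.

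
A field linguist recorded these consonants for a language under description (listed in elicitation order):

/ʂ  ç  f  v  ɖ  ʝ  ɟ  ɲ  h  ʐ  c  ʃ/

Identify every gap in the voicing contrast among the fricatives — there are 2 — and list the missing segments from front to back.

/ʒ/, /ɦ/

labiodental: voiceless /f/, voiced /v/.
postalveolar: voiceless /ʃ/, voiced —.
retroflex: voiceless /ʂ/, voiced /ʐ/.
palatal: voiceless /ç/, voiced /ʝ/.
glottal: voiceless /h/, voiced —.
Gaps, from front to back: postalveolar lacks voiced (/ʒ/); glottal lacks voiced (/ɦ/).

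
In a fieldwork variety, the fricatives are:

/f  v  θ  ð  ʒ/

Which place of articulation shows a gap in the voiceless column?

postalveolar

labiodental: voiceless /f/, voiced /v/.
dental: voiceless /θ/, voiced /ð/.
postalveolar: voiceless —, voiced /ʒ/.
Every place of articulation has a voiceless member except postalveolar, where /ʃ/ would be expected.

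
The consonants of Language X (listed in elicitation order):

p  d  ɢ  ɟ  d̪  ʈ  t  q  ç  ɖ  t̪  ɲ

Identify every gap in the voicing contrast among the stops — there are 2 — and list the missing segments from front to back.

Voiceless: /p/ (bilabial), /t̪/ (dental), /t/ (alveolar), /ʈ/ (retroflex), /q/ (uvular).
Voiced: /d̪/ (dental), /d/ (alveolar), /ɖ/ (retroflex), /ɟ/ (palatal), /ɢ/ (uvular).
Gaps, from front to back: bilabial lacks voiced (/b/); palatal lacks voiceless (/c/).

/b/, /c/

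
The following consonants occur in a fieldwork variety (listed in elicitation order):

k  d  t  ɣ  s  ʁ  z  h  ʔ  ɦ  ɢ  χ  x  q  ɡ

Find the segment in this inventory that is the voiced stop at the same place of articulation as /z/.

/z/ is a voiced alveolar fricative.
The voiced stop at the same place is a voiced alveolar stop — in this inventory, /d/.

/d/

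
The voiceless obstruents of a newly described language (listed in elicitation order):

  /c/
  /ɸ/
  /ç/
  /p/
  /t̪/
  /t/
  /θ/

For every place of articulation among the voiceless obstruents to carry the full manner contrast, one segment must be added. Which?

/s/

place of articulation  stop      fricative
bilabial          p         ɸ       
dental            t̪        θ       
alveolar          t         —       
palatal           c         ç       
The alveolar row has no fricative member, so the gap is the alveolar fricative /s/.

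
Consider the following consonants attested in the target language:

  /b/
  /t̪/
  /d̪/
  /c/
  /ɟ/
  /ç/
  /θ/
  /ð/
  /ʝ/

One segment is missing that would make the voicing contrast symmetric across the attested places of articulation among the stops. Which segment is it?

bilabial: voiceless —, voiced /b/.
dental: voiceless /t̪/, voiced /d̪/.
palatal: voiceless /c/, voiced /ɟ/.
The bilabial row has no voiceless member, so the gap is the voiceless bilabial stop /p/.

/p/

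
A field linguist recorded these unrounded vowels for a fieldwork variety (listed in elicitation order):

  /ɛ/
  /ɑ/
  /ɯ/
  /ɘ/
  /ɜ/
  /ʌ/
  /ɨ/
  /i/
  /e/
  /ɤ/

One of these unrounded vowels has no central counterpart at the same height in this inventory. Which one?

/ɑ/

High: /i/ ~ /ɨ/ ~ /ɯ/
High-mid: /e/ ~ /ɘ/ ~ /ɤ/
Low-mid: /ɛ/ ~ /ɜ/ ~ /ʌ/
Low: only /ɑ/ (back); no central partner.
So /ɑ/ is the unpaired segment.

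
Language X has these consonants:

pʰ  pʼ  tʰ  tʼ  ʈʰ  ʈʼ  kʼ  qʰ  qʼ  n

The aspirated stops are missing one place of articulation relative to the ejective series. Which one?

Aspirated: /pʰ/ (bilabial), /tʰ/ (alveolar), /ʈʰ/ (retroflex), /qʰ/ (uvular).
Ejective: /pʼ/ (bilabial), /tʼ/ (alveolar), /ʈʼ/ (retroflex), /kʼ/ (velar), /qʼ/ (uvular).
Every place of articulation has an aspirated member except velar, where /kʰ/ would be expected.

velar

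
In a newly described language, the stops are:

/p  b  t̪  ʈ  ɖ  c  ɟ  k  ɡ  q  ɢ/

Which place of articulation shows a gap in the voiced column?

dental

place of articulation  voiceless  voiced  
bilabial          p         b       
dental            t̪        —       
retroflex         ʈ         ɖ       
palatal           c         ɟ       
velar             k         ɡ       
uvular            q         ɢ       
Every place of articulation has a voiced member except dental, where /d̪/ would be expected.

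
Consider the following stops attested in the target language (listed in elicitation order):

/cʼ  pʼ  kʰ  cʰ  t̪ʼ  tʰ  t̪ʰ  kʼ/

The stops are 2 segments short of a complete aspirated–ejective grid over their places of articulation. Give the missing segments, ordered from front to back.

/pʰ/, /tʼ/

Aspirated: /t̪ʰ/ (dental), /tʰ/ (alveolar), /cʰ/ (palatal), /kʰ/ (velar).
Ejective: /pʼ/ (bilabial), /t̪ʼ/ (dental), /cʼ/ (palatal), /kʼ/ (velar).
Gaps, from front to back: bilabial lacks aspirated (/pʰ/); alveolar lacks ejective (/tʼ/).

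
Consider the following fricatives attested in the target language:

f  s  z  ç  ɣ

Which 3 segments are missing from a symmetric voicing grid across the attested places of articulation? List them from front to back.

place of articulation  voiceless  voiced  
labiodental       f         —       
alveolar          s         z       
palatal           ç         —       
velar             —         ɣ       
Gaps, from front to back: labiodental lacks voiced (/v/); palatal lacks voiced (/ʝ/); velar lacks voiceless (/x/).

/v/, /ʝ/, /x/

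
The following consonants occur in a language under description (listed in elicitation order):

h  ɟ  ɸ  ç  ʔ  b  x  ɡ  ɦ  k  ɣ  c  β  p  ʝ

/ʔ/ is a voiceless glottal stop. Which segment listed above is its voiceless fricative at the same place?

/h/

The voiceless fricative at the same place is a voiceless glottal fricative — in this inventory, /h/.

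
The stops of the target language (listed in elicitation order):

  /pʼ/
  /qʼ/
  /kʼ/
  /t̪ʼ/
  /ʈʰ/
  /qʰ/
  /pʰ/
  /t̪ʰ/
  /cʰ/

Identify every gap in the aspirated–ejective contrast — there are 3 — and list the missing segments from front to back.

/ʈʼ/, /cʼ/, /kʰ/

bilabial: aspirated /pʰ/, ejective /pʼ/.
dental: aspirated /t̪ʰ/, ejective /t̪ʼ/.
retroflex: aspirated /ʈʰ/, ejective —.
palatal: aspirated /cʰ/, ejective —.
velar: aspirated —, ejective /kʼ/.
uvular: aspirated /qʰ/, ejective /qʼ/.
Gaps, from front to back: retroflex lacks ejective (/ʈʼ/); palatal lacks ejective (/cʼ/); velar lacks aspirated (/kʰ/).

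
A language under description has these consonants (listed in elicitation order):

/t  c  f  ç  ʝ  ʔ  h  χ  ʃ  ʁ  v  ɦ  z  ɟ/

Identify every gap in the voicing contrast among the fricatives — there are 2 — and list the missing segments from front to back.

/s/, /ʒ/

labiodental: voiceless /f/, voiced /v/.
alveolar: voiceless —, voiced /z/.
postalveolar: voiceless /ʃ/, voiced —.
palatal: voiceless /ç/, voiced /ʝ/.
uvular: voiceless /χ/, voiced /ʁ/.
glottal: voiceless /h/, voiced /ɦ/.
Gaps, from front to back: alveolar lacks voiceless (/s/); postalveolar lacks voiced (/ʒ/).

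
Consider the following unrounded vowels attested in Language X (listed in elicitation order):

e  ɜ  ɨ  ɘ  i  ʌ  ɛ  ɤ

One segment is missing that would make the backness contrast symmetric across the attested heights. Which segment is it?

/ɯ/

Front: /i/ (high), /e/ (high-mid), /ɛ/ (low-mid).
Central: /ɨ/ (high), /ɘ/ (high-mid), /ɜ/ (low-mid).
Back: /ɤ/ (high-mid), /ʌ/ (low-mid).
The high row has no back member, so the gap is the high back unrounded vowel /ɯ/.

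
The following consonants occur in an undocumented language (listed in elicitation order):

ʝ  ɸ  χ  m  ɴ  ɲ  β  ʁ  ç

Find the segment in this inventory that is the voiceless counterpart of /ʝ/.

/ʝ/ is a voiced palatal fricative.
The voiceless counterpart is a voiceless palatal fricative — in this inventory, /ç/.

/ç/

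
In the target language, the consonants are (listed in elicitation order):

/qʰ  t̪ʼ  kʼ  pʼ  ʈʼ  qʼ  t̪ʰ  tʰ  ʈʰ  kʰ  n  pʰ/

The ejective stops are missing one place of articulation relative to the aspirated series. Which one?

alveolar

Aspirated: /pʰ/ (bilabial), /t̪ʰ/ (dental), /tʰ/ (alveolar), /ʈʰ/ (retroflex), /kʰ/ (velar), /qʰ/ (uvular).
Ejective: /pʼ/ (bilabial), /t̪ʼ/ (dental), /ʈʼ/ (retroflex), /kʼ/ (velar), /qʼ/ (uvular).
Every place of articulation has an ejective member except alveolar, where /tʼ/ would be expected.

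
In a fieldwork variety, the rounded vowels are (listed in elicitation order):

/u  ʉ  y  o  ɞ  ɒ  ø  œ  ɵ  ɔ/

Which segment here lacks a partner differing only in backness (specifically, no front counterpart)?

/ɒ/

High: /y/ ~ /ʉ/ ~ /u/
High-mid: /ø/ ~ /ɵ/ ~ /o/
Low-mid: /œ/ ~ /ɞ/ ~ /ɔ/
Low: only /ɒ/ (back); no front partner.
So /ɒ/ is the unpaired segment.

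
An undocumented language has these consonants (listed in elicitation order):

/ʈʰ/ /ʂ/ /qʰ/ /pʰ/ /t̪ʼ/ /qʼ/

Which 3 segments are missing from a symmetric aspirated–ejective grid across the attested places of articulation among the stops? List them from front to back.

/pʼ/, /t̪ʰ/, /ʈʼ/

bilabial: aspirated /pʰ/, ejective —.
dental: aspirated —, ejective /t̪ʼ/.
retroflex: aspirated /ʈʰ/, ejective —.
uvular: aspirated /qʰ/, ejective /qʼ/.
Gaps, from front to back: bilabial lacks ejective (/pʼ/); dental lacks aspirated (/t̪ʰ/); retroflex lacks ejective (/ʈʼ/).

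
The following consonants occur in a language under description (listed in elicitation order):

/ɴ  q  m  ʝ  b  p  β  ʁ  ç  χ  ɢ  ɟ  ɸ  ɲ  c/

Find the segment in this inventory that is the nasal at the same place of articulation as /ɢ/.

/ɴ/

/ɢ/ is a voiced uvular stop.
The nasal at the same place is an uvular nasal — in this inventory, /ɴ/.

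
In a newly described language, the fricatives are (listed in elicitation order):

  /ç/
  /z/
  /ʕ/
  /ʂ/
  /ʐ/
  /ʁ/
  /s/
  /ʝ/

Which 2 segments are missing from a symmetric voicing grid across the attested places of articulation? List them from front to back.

/χ/, /ħ/

alveolar: voiceless /s/, voiced /z/.
retroflex: voiceless /ʂ/, voiced /ʐ/.
palatal: voiceless /ç/, voiced /ʝ/.
uvular: voiceless —, voiced /ʁ/.
pharyngeal: voiceless —, voiced /ʕ/.
Gaps, from front to back: uvular lacks voiceless (/χ/); pharyngeal lacks voiceless (/ħ/).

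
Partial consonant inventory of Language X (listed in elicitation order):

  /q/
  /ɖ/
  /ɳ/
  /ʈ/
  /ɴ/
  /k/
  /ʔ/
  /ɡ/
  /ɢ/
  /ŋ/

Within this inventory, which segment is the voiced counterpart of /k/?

/k/ is a voiceless velar stop.
The voiced counterpart is a voiced velar stop — in this inventory, /ɡ/.

/ɡ/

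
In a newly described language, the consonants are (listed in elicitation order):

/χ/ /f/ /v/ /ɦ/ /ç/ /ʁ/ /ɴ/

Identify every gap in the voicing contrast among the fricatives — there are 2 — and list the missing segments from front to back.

/ʝ/, /h/

labiodental: voiceless /f/, voiced /v/.
palatal: voiceless /ç/, voiced —.
uvular: voiceless /χ/, voiced /ʁ/.
glottal: voiceless —, voiced /ɦ/.
Gaps, from front to back: palatal lacks voiced (/ʝ/); glottal lacks voiceless (/h/).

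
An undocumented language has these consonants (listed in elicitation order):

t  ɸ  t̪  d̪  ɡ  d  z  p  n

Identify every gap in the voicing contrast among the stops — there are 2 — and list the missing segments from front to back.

Voiceless: /p/ (bilabial), /t̪/ (dental), /t/ (alveolar).
Voiced: /d̪/ (dental), /d/ (alveolar), /ɡ/ (velar).
Gaps, from front to back: bilabial lacks voiced (/b/); velar lacks voiceless (/k/).

/b/, /k/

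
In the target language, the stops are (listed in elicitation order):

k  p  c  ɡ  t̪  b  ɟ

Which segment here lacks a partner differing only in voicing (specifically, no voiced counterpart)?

/t̪/

Bilabial: /p/ ~ /b/
Palatal: /c/ ~ /ɟ/
Velar: /k/ ~ /ɡ/
Dental: only /t̪/ (voiceless); no voiced partner.
So /t̪/ is the unpaired segment.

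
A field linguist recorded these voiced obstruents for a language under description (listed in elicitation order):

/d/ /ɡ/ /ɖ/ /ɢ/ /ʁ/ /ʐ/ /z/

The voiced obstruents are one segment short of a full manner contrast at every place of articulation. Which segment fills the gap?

place of articulation  stop      fricative
alveolar          d         z       
retroflex         ɖ         ʐ       
velar             ɡ         —       
uvular            ɢ         ʁ       
The velar row has no fricative member, so the gap is the velar fricative /ɣ/.

/ɣ/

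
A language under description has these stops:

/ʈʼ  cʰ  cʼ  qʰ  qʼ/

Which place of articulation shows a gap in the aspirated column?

retroflex

place of articulation  aspirated  ejective
retroflex         —         ʈʼ      
palatal           cʰ        cʼ      
uvular            qʰ        qʼ      
Every place of articulation has an aspirated member except retroflex, where /ʈʰ/ would be expected.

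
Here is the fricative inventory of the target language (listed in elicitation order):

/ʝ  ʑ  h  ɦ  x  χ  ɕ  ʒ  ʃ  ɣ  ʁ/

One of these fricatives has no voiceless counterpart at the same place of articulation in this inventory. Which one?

/ʝ/

Postalveolar: /ʃ/ ~ /ʒ/
Alveolo-palatal: /ɕ/ ~ /ʑ/
Velar: /x/ ~ /ɣ/
Uvular: /χ/ ~ /ʁ/
Glottal: /h/ ~ /ɦ/
Palatal: only /ʝ/ (voiced); no voiceless partner.
So /ʝ/ is the unpaired segment.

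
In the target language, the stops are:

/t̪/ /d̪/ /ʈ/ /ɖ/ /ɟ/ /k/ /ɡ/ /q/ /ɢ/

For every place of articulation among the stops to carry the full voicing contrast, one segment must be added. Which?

/c/

dental: voiceless /t̪/, voiced /d̪/.
retroflex: voiceless /ʈ/, voiced /ɖ/.
palatal: voiceless —, voiced /ɟ/.
velar: voiceless /k/, voiced /ɡ/.
uvular: voiceless /q/, voiced /ɢ/.
The palatal row has no voiceless member, so the gap is the voiceless palatal stop /c/.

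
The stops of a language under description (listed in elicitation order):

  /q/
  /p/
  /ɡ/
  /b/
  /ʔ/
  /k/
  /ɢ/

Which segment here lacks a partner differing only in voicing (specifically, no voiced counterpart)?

Bilabial: /p/ ~ /b/
Velar: /k/ ~ /ɡ/
Uvular: /q/ ~ /ɢ/
Glottal: only /ʔ/ (voiceless); no voiced partner.
So /ʔ/ is the unpaired segment.

/ʔ/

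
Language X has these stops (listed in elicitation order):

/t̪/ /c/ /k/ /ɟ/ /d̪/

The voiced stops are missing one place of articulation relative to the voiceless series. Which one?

velar

place of articulation  voiceless  voiced  
dental            t̪        d̪      
palatal           c         ɟ       
velar             k         —       
Every place of articulation has a voiced member except velar, where /ɡ/ would be expected.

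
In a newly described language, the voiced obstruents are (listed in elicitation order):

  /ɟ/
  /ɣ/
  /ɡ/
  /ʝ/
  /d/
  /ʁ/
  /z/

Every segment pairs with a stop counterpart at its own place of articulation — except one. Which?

Alveolar: /d/ ~ /z/
Palatal: /ɟ/ ~ /ʝ/
Velar: /ɡ/ ~ /ɣ/
Uvular: only /ʁ/ (fricative); no stop partner.
So /ʁ/ is the unpaired segment.

/ʁ/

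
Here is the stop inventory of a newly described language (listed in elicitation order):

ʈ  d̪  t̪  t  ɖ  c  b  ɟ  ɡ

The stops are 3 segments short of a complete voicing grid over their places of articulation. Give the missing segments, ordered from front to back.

place of articulation  voiceless  voiced  
bilabial          —         b       
dental            t̪        d̪      
alveolar          t         —       
retroflex         ʈ         ɖ       
palatal           c         ɟ       
velar             —         ɡ       
Gaps, from front to back: bilabial lacks voiceless (/p/); alveolar lacks voiced (/d/); velar lacks voiceless (/k/).

/p/, /d/, /k/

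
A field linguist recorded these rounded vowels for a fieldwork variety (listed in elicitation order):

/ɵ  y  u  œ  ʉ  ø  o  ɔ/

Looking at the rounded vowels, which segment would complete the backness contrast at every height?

/ɞ/

height            front     central   back    
high              y         ʉ         u       
high-mid          ø         ɵ         o       
low-mid           œ         —         ɔ       
The low-mid row has no central member, so the gap is the low-mid central rounded vowel /ɞ/.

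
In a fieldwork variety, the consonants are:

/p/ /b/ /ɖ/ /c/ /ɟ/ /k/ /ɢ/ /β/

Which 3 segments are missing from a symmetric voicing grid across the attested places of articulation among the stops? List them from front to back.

/ʈ/, /ɡ/, /q/

place of articulation  voiceless  voiced  
bilabial          p         b       
retroflex         —         ɖ       
palatal           c         ɟ       
velar             k         —       
uvular            —         ɢ       
Gaps, from front to back: retroflex lacks voiceless (/ʈ/); velar lacks voiced (/ɡ/); uvular lacks voiceless (/q/).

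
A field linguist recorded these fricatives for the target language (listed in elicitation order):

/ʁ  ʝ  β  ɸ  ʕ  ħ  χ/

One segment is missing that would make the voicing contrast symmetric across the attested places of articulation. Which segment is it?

bilabial: voiceless /ɸ/, voiced /β/.
palatal: voiceless —, voiced /ʝ/.
uvular: voiceless /χ/, voiced /ʁ/.
pharyngeal: voiceless /ħ/, voiced /ʕ/.
The palatal row has no voiceless member, so the gap is the voiceless palatal fricative /ç/.

/ç/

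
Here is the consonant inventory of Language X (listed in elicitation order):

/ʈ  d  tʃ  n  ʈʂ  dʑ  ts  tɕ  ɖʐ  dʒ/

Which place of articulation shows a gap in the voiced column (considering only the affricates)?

place of articulation  voiceless  voiced  
alveolar          ts        —       
postalveolar      tʃ        dʒ      
retroflex         ʈʂ        ɖʐ      
alveolo-palatal   tɕ        dʑ      
Every place of articulation has a voiced member except alveolar, where /dz/ would be expected.

alveolar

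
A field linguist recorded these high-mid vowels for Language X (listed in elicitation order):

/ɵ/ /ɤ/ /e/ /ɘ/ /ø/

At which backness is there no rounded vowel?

Unrounded: /e/ (front), /ɘ/ (central), /ɤ/ (back).
Rounded: /ø/ (front), /ɵ/ (central).
Every backness has a rounded member except back, where /o/ would be expected.

back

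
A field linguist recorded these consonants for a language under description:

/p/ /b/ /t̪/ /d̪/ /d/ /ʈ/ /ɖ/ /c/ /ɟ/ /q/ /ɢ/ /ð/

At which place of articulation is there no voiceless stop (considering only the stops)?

alveolar

place of articulation  voiceless  voiced  
bilabial          p         b       
dental            t̪        d̪      
alveolar          —         d       
retroflex         ʈ         ɖ       
palatal           c         ɟ       
uvular            q         ɢ       
Every place of articulation has a voiceless member except alveolar, where /t/ would be expected.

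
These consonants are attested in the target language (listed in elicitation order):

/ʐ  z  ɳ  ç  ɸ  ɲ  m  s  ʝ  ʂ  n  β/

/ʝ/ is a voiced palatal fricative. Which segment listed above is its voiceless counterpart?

The voiceless counterpart is a voiceless palatal fricative — in this inventory, /ç/.

/ç/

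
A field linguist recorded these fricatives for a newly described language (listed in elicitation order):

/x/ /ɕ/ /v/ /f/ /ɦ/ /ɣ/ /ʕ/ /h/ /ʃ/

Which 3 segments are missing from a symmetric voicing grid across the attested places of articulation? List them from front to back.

Voiceless: /f/ (labiodental), /ʃ/ (postalveolar), /ɕ/ (alveolo-palatal), /x/ (velar), /h/ (glottal).
Voiced: /v/ (labiodental), /ɣ/ (velar), /ʕ/ (pharyngeal), /ɦ/ (glottal).
Gaps, from front to back: postalveolar lacks voiced (/ʒ/); alveolo-palatal lacks voiced (/ʑ/); pharyngeal lacks voiceless (/ħ/).

/ʒ/, /ʑ/, /ħ/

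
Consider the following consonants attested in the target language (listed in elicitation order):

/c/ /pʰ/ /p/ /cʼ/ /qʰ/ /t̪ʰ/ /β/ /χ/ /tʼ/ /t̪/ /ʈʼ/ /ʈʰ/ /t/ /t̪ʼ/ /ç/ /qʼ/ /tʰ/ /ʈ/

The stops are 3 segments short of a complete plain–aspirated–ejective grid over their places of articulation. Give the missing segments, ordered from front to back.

bilabial: plain /p/, aspirated /pʰ/, ejective —.
dental: plain /t̪/, aspirated /t̪ʰ/, ejective /t̪ʼ/.
alveolar: plain /t/, aspirated /tʰ/, ejective /tʼ/.
retroflex: plain /ʈ/, aspirated /ʈʰ/, ejective /ʈʼ/.
palatal: plain /c/, aspirated —, ejective /cʼ/.
uvular: plain —, aspirated /qʰ/, ejective /qʼ/.
Gaps, from front to back: bilabial lacks ejective (/pʼ/); palatal lacks aspirated (/cʰ/); uvular lacks plain (/q/).

/pʼ/, /cʰ/, /q/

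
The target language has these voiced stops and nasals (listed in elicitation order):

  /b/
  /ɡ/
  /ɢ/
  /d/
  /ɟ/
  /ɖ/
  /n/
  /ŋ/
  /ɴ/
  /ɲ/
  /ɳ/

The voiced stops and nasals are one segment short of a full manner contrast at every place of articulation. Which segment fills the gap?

/m/

bilabial: oral stop /b/, nasal —.
alveolar: oral stop /d/, nasal /n/.
retroflex: oral stop /ɖ/, nasal /ɳ/.
palatal: oral stop /ɟ/, nasal /ɲ/.
velar: oral stop /ɡ/, nasal /ŋ/.
uvular: oral stop /ɢ/, nasal /ɴ/.
The bilabial row has no nasal member, so the gap is the bilabial nasal /m/.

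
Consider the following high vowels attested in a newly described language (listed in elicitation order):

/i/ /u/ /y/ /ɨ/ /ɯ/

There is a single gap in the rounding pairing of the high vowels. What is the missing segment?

/ʉ/

backness          unrounded  rounded 
front             i         y       
central           ɨ         —       
back              ɯ         u       
The central row has no rounded member, so the gap is the central rounded vowel /ʉ/.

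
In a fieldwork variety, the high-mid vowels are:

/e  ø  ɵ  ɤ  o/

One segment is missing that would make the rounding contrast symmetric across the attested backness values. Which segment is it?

/ɘ/

backness          unrounded  rounded 
front             e         ø       
central           —         ɵ       
back              ɤ         o       
The central row has no unrounded member, so the gap is the central unrounded vowel /ɘ/.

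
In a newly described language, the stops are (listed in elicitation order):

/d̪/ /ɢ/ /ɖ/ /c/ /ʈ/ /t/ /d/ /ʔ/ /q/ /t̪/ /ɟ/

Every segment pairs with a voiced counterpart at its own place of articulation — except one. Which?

Dental: /t̪/ ~ /d̪/
Alveolar: /t/ ~ /d/
Retroflex: /ʈ/ ~ /ɖ/
Palatal: /c/ ~ /ɟ/
Uvular: /q/ ~ /ɢ/
Glottal: only /ʔ/ (voiceless); no voiced partner.
So /ʔ/ is the unpaired segment.

/ʔ/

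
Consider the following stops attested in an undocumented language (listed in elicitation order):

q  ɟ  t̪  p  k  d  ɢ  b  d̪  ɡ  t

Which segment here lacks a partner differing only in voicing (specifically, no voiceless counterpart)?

Bilabial: /p/ ~ /b/
Dental: /t̪/ ~ /d̪/
Alveolar: /t/ ~ /d/
Velar: /k/ ~ /ɡ/
Uvular: /q/ ~ /ɢ/
Palatal: only /ɟ/ (voiced); no voiceless partner.
So /ɟ/ is the unpaired segment.

/ɟ/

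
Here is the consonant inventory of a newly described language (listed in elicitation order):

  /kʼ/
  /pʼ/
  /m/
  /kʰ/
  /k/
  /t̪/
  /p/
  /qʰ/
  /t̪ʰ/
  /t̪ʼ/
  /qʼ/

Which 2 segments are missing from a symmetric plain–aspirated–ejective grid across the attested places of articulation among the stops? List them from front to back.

/pʰ/, /q/

bilabial: plain /p/, aspirated —, ejective /pʼ/.
dental: plain /t̪/, aspirated /t̪ʰ/, ejective /t̪ʼ/.
velar: plain /k/, aspirated /kʰ/, ejective /kʼ/.
uvular: plain —, aspirated /qʰ/, ejective /qʼ/.
Gaps, from front to back: bilabial lacks aspirated (/pʰ/); uvular lacks plain (/q/).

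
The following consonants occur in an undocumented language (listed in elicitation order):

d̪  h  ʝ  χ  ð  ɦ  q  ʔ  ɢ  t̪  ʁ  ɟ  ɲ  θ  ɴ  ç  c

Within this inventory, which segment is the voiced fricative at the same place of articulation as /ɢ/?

/ɢ/ is a voiced uvular stop.
The voiced fricative at the same place is a voiced uvular fricative — in this inventory, /ʁ/.

/ʁ/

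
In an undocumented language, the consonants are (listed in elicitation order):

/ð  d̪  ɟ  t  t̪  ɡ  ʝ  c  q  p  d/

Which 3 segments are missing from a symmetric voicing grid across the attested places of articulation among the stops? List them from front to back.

bilabial: voiceless /p/, voiced —.
dental: voiceless /t̪/, voiced /d̪/.
alveolar: voiceless /t/, voiced /d/.
palatal: voiceless /c/, voiced /ɟ/.
velar: voiceless —, voiced /ɡ/.
uvular: voiceless /q/, voiced —.
Gaps, from front to back: bilabial lacks voiced (/b/); velar lacks voiceless (/k/); uvular lacks voiced (/ɢ/).

/b/, /k/, /ɢ/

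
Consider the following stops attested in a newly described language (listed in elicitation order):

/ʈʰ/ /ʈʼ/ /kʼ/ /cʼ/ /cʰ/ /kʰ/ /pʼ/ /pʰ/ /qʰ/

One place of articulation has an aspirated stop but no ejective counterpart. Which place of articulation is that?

bilabial: aspirated /pʰ/, ejective /pʼ/.
retroflex: aspirated /ʈʰ/, ejective /ʈʼ/.
palatal: aspirated /cʰ/, ejective /cʼ/.
velar: aspirated /kʰ/, ejective /kʼ/.
uvular: aspirated /qʰ/, ejective —.
Every place of articulation has an ejective member except uvular, where /qʼ/ would be expected.

uvular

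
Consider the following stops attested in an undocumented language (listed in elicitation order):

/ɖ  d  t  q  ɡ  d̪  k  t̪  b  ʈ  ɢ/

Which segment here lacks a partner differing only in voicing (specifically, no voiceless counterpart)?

/b/

Dental: /t̪/ ~ /d̪/
Alveolar: /t/ ~ /d/
Retroflex: /ʈ/ ~ /ɖ/
Velar: /k/ ~ /ɡ/
Uvular: /q/ ~ /ɢ/
Bilabial: only /b/ (voiced); no voiceless partner.
So /b/ is the unpaired segment.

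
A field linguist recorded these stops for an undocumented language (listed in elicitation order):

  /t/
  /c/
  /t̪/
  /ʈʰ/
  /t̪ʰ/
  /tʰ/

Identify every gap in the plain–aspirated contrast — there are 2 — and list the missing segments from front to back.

/ʈ/, /cʰ/

dental: plain /t̪/, aspirated /t̪ʰ/.
alveolar: plain /t/, aspirated /tʰ/.
retroflex: plain —, aspirated /ʈʰ/.
palatal: plain /c/, aspirated —.
Gaps, from front to back: retroflex lacks plain (/ʈ/); palatal lacks aspirated (/cʰ/).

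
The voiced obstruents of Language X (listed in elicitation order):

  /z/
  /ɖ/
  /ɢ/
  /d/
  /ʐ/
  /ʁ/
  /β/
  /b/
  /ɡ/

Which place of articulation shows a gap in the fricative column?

velar

bilabial: stop /b/, fricative /β/.
alveolar: stop /d/, fricative /z/.
retroflex: stop /ɖ/, fricative /ʐ/.
velar: stop /ɡ/, fricative —.
uvular: stop /ɢ/, fricative /ʁ/.
Every place of articulation has a fricative member except velar, where /ɣ/ would be expected.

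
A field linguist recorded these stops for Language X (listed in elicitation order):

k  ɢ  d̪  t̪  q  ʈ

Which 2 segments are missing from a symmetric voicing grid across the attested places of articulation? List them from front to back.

Voiceless: /t̪/ (dental), /ʈ/ (retroflex), /k/ (velar), /q/ (uvular).
Voiced: /d̪/ (dental), /ɢ/ (uvular).
Gaps, from front to back: retroflex lacks voiced (/ɖ/); velar lacks voiced (/ɡ/).

/ɖ/, /ɡ/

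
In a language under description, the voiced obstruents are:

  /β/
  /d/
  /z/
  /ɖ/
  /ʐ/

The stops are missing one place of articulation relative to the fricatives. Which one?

bilabial

bilabial: stop —, fricative /β/.
alveolar: stop /d/, fricative /z/.
retroflex: stop /ɖ/, fricative /ʐ/.
Every place of articulation has a stop member except bilabial, where /b/ would be expected.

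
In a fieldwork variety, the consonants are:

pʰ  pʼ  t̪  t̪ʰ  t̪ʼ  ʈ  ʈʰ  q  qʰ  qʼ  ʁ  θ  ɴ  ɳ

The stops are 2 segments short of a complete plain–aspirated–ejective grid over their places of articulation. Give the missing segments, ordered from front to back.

/p/, /ʈʼ/

bilabial: plain —, aspirated /pʰ/, ejective /pʼ/.
dental: plain /t̪/, aspirated /t̪ʰ/, ejective /t̪ʼ/.
retroflex: plain /ʈ/, aspirated /ʈʰ/, ejective —.
uvular: plain /q/, aspirated /qʰ/, ejective /qʼ/.
Gaps, from front to back: bilabial lacks plain (/p/); retroflex lacks ejective (/ʈʼ/).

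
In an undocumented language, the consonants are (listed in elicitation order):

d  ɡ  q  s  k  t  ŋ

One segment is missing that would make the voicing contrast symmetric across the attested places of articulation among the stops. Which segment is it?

/ɢ/

alveolar: voiceless /t/, voiced /d/.
velar: voiceless /k/, voiced /ɡ/.
uvular: voiceless /q/, voiced —.
The uvular row has no voiced member, so the gap is the voiced uvular stop /ɢ/.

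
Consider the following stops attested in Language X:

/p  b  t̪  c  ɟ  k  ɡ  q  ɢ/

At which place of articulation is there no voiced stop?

place of articulation  voiceless  voiced  
bilabial          p         b       
dental            t̪        —       
palatal           c         ɟ       
velar             k         ɡ       
uvular            q         ɢ       
Every place of articulation has a voiced member except dental, where /d̪/ would be expected.

dental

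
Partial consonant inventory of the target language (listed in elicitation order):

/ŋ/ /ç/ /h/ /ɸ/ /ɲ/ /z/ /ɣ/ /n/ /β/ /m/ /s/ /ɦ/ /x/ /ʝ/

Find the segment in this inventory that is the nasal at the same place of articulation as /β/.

/β/ is a voiced bilabial fricative.
The nasal at the same place is a bilabial nasal — in this inventory, /m/.

/m/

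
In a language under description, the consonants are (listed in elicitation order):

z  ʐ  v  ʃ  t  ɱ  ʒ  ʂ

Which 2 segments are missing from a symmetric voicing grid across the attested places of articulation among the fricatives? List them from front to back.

place of articulation  voiceless  voiced  
labiodental       —         v       
alveolar          —         z       
postalveolar      ʃ         ʒ       
retroflex         ʂ         ʐ       
Gaps, from front to back: labiodental lacks voiceless (/f/); alveolar lacks voiceless (/s/).

/f/, /s/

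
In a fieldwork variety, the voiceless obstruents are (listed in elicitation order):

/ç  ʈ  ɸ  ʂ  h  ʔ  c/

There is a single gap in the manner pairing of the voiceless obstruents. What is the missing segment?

/p/

Stop: /ʈ/ (retroflex), /c/ (palatal), /ʔ/ (glottal).
Fricative: /ɸ/ (bilabial), /ʂ/ (retroflex), /ç/ (palatal), /h/ (glottal).
The bilabial row has no stop member, so the gap is the bilabial stop /p/.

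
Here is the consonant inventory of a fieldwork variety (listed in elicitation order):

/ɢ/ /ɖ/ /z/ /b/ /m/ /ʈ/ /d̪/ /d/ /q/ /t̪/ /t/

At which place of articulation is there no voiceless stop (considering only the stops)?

bilabial

Voiceless: /t̪/ (dental), /t/ (alveolar), /ʈ/ (retroflex), /q/ (uvular).
Voiced: /b/ (bilabial), /d̪/ (dental), /d/ (alveolar), /ɖ/ (retroflex), /ɢ/ (uvular).
Every place of articulation has a voiceless member except bilabial, where /p/ would be expected.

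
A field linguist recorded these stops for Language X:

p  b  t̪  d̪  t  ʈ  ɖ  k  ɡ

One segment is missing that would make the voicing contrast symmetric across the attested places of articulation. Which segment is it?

/d/

place of articulation  voiceless  voiced  
bilabial          p         b       
dental            t̪        d̪      
alveolar          t         —       
retroflex         ʈ         ɖ       
velar             k         ɡ       
The alveolar row has no voiced member, so the gap is the voiced alveolar stop /d/.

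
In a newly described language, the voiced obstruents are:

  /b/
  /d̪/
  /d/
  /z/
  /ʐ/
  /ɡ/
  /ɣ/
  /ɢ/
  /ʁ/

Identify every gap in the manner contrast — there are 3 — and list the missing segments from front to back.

/β/, /ð/, /ɖ/

bilabial: stop /b/, fricative —.
dental: stop /d̪/, fricative —.
alveolar: stop /d/, fricative /z/.
retroflex: stop —, fricative /ʐ/.
velar: stop /ɡ/, fricative /ɣ/.
uvular: stop /ɢ/, fricative /ʁ/.
Gaps, from front to back: bilabial lacks fricative (/β/); dental lacks fricative (/ð/); retroflex lacks stop (/ɖ/).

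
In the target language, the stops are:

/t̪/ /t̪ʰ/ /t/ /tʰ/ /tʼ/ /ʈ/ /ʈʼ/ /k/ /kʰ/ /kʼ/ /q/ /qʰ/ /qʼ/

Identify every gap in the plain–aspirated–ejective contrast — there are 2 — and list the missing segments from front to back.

dental: plain /t̪/, aspirated /t̪ʰ/, ejective —.
alveolar: plain /t/, aspirated /tʰ/, ejective /tʼ/.
retroflex: plain /ʈ/, aspirated —, ejective /ʈʼ/.
velar: plain /k/, aspirated /kʰ/, ejective /kʼ/.
uvular: plain /q/, aspirated /qʰ/, ejective /qʼ/.
Gaps, from front to back: dental lacks ejective (/t̪ʼ/); retroflex lacks aspirated (/ʈʰ/).

/t̪ʼ/, /ʈʰ/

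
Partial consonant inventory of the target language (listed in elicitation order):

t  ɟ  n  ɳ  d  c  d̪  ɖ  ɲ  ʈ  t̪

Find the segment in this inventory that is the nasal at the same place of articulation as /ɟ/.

/ɟ/ is a voiced palatal stop.
The nasal at the same place is a palatal nasal — in this inventory, /ɲ/.

/ɲ/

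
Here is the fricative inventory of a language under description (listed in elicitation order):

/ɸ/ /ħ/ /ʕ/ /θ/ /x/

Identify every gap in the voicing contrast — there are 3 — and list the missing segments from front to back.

/β/, /ð/, /ɣ/

place of articulation  voiceless  voiced  
bilabial          ɸ         —       
dental            θ         —       
velar             x         —       
pharyngeal        ħ         ʕ       
Gaps, from front to back: bilabial lacks voiced (/β/); dental lacks voiced (/ð/); velar lacks voiced (/ɣ/).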